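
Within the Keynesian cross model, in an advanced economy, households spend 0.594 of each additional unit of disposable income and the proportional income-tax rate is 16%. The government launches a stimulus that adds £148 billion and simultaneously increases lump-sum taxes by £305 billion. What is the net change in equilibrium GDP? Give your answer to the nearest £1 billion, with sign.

Expenditure multiplier = 1/(1 − c(1−t)) = 1/(1 − 0.594×0.84) = 1/0.50104 ≈ 1.996.
ΔG contributes k·ΔG = (+£148 billion) / 0.50104 ≈ +£295.4 billion.
ΔT of +£305 billion changes first-round spending by −c·ΔT = −£181.17 billion, contributing k·(−c·ΔT) = (−£181.17 billion) / 0.50104 ≈ −£361.6 billion.
Net ΔY = k(ΔG − c·ΔT) = (−£33.17 billion) / 0.50104 ≈ −£66 billion.

−£66 billion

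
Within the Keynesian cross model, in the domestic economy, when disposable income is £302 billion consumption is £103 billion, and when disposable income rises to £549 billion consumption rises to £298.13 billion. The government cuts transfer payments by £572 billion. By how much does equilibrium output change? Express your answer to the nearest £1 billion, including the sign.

MPC = ΔC/ΔYd = (298.13 − 103)/(549 − 302) = 195.13/247 = 0.79.
The transfer change shifts disposable income by −£572 billion, so first-round consumption changes by c·ΔTR = 0.79 × (−£572 billion) = −£451.88 billion.
Expenditure multiplier = 1/(1 − MPC) = 1/(1 − 0.79) = 1/0.21 ≈ 4.762.
The transfer multiplier is c × k ≈ 3.762, so ΔY = k × (c·ΔTR) = (−£451.88 billion) / 0.21 ≈ −£2,152 billion.

−£2,152 billion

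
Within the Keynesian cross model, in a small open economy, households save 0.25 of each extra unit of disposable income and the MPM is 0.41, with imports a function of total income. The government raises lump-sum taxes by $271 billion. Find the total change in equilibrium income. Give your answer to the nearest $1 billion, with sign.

−$308 billion

MPC = 1 − MPS = 1 − 0.25 = 0.75.
A lump-sum tax change of +$271 billion shifts disposable income by −$271 billion; first-round consumption changes by −c × ΔT = −0.75 × (+$271 billion) = −$203.25 billion.
Expenditure multiplier = 1/(1 − c + m) = 1/(1 − 0.75 + 0.41) = 1/0.66 ≈ 1.515.
The tax multiplier is −c × k ≈ −1.136, so ΔY = k × (−c·ΔT) = (−$203.25 billion) / 0.66 ≈ −$308 billion.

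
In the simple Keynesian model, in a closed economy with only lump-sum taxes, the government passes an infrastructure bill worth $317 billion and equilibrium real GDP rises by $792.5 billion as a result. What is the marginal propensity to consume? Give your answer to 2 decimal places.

Implied spending multiplier k = ΔY/ΔG = 792.5/317 = 2.5.
Since k = 1/(1 − MPC), MPC = 1 − 1/k = 1 − ΔG/ΔY = 1 − 317/792.5 = 0.60.

0.60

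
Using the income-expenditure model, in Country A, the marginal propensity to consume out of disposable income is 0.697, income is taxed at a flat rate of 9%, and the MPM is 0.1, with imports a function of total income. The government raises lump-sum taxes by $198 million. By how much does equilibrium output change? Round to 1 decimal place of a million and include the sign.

−$296.3 million

A lump-sum tax change of +$198 million shifts disposable income by −$198 million; first-round consumption changes by −c × ΔT = −0.697 × (+$198 million) = −$138.006 million.
Expenditure multiplier = 1/(1 − c(1−t) + m) = 1/(1 − 0.697×0.91 + 0.1) = 1/0.46573 ≈ 2.147.
The tax multiplier is −c × k ≈ −1.497, so ΔY = k × (−c·ΔT) = (−$138.006 million) / 0.46573 ≈ −$296.3 million.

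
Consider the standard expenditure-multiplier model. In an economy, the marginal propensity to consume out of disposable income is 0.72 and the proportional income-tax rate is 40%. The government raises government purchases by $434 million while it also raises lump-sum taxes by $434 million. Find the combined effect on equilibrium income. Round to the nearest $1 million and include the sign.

Expenditure multiplier = 1/(1 − c(1−t)) = 1/(1 − 0.72×0.6) = 1/0.568 ≈ 1.761.
ΔG contributes k·ΔG = (+$434 million) / 0.568 ≈ +$764.1 million.
ΔT of +$434 million changes first-round spending by −c·ΔT = −$312.48 million, contributing k·(−c·ΔT) = (−$312.48 million) / 0.568 ≈ −$550.1 million.
Net ΔY = k(ΔG − c·ΔT) = (+$121.52 million) / 0.568 ≈ +$214 million.

+$214 million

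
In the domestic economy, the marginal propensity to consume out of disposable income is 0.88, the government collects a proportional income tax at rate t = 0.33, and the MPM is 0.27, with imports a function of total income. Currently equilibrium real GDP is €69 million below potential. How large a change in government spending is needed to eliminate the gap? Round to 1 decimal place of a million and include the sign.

Spending multiplier = 1/(1 − c(1−t) + m) = 1/(1 − 0.88×0.67 + 0.27) = 1/0.6804 ≈ 1.47.
Need ΔY = +€69 million, so ΔG = ΔY/k = (+€69 million) × 0.6804 ≈ +€46.9 million.
The government should increase government spending by €46.9 million.

+€46.9 million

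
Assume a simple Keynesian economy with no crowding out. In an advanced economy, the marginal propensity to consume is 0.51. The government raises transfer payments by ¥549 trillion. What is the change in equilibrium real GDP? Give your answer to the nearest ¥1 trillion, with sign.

The transfer change shifts disposable income by +¥549 trillion, so first-round consumption changes by c·ΔTR = 0.51 × (+¥549 trillion) = +¥279.99 trillion.
Expenditure multiplier = 1/(1 − MPC) = 1/(1 − 0.51) = 1/0.49 ≈ 2.041.
The transfer multiplier is c × k ≈ 1.041, so ΔY = k × (c·ΔTR) = (+¥279.99 trillion) / 0.49 ≈ +¥571 trillion.

+¥571 trillion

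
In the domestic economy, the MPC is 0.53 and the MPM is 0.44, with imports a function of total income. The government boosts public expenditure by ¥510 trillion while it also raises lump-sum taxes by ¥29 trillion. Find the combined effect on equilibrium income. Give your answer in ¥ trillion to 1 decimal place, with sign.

+¥543.5 trillion

Expenditure multiplier = 1/(1 − c + m) = 1/(1 − 0.53 + 0.44) = 1/0.91 ≈ 1.099.
ΔG contributes k·ΔG = (+¥510 trillion) / 0.91 ≈ +¥560.4 trillion.
ΔT of +¥29 trillion changes first-round spending by −c·ΔT = −¥15.37 trillion, contributing k·(−c·ΔT) = (−¥15.37 trillion) / 0.91 ≈ −¥16.9 trillion.
Net ΔY = k(ΔG − c·ΔT) = (+¥494.63 trillion) / 0.91 ≈ +¥543.5 trillion.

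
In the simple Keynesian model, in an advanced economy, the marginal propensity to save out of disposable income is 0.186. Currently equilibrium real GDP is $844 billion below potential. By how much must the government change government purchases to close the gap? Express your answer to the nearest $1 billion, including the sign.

+$157 billion

MPC = 1 − MPS = 1 − 0.186 = 0.814.
Spending multiplier = 1/(1 − MPC) = 1/(1 − 0.814) = 1/0.186 ≈ 5.376.
Need ΔY = +$844 billion, so ΔG = ΔY/k = (+$844 billion) × 0.186 ≈ +$157 billion.
The government should increase government purchases by $157 billion.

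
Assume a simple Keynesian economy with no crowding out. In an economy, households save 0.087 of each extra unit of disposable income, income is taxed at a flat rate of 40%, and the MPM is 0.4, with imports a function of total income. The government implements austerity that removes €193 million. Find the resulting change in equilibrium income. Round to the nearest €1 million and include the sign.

MPC = 1 − MPS = 1 − 0.087 = 0.913.
Expenditure multiplier = 1/(1 − c(1−t) + m) = 1/(1 − 0.913×0.6 + 0.4) = 1/0.8522 ≈ 1.173.
ΔY = k × ΔG = (−€193 million) / 0.8522 ≈ −€226 million.

−€226 million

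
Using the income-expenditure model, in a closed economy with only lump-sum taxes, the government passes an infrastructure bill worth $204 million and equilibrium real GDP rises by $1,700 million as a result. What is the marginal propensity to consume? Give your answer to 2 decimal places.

0.88

Implied spending multiplier k = ΔY/ΔG = 1,700/204 ≈ 8.3333.
Since k = 1/(1 − MPC), MPC = 1 − 1/k = 1 − ΔG/ΔY = 1 − 204/1,700 = 0.88.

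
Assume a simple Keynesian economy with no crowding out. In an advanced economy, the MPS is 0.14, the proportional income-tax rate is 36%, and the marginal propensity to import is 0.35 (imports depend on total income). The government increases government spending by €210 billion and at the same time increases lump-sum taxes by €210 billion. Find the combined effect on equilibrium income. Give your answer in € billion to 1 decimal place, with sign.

+€36.8 billion

MPC = 1 − MPS = 1 − 0.14 = 0.86.
Expenditure multiplier = 1/(1 − c(1−t) + m) = 1/(1 − 0.86×0.64 + 0.35) = 1/0.7996 ≈ 1.251.
ΔG contributes k·ΔG = (+€210 billion) / 0.7996 ≈ +€262.6 billion.
ΔT of +€210 billion changes first-round spending by −c·ΔT = −€180.6 billion, contributing k·(−c·ΔT) = (−€180.6 billion) / 0.7996 ≈ −€225.9 billion.
Net ΔY = k(ΔG − c·ΔT) = (+€29.4 billion) / 0.7996 ≈ +€36.8 billion.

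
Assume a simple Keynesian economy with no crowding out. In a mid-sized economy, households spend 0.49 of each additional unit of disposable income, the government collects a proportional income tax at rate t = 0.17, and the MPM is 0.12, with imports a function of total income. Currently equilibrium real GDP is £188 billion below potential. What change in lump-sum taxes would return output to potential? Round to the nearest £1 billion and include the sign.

Spending multiplier = 1/(1 − c(1−t) + m) = 1/(1 − 0.49×0.83 + 0.12) = 1/0.7133 ≈ 1.402.
Tax multiplier = −c·k = −0.49/0.7133 ≈ −0.687. Need ΔY = +£188 billion, so ΔT = ΔY/(−c·k) = −(+£188 billion) × 0.7133 / 0.49 ≈ −£274 billion.
The government should cut lump-sum taxes by £274 billion.

−£274 billion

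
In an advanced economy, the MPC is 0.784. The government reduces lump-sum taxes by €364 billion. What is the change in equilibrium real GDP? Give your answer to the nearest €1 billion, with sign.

A lump-sum tax change of −€364 billion shifts disposable income by +€364 billion; first-round consumption changes by −c × ΔT = −0.784 × (−€364 billion) = +€285.376 billion.
Expenditure multiplier = 1/(1 − MPC) = 1/(1 − 0.784) = 1/0.216 ≈ 4.63.
The tax multiplier is −c × k ≈ −3.63, so ΔY = k × (−c·ΔT) = (+€285.376 billion) / 0.216 ≈ +€1,321 billion.

+€1,321 billion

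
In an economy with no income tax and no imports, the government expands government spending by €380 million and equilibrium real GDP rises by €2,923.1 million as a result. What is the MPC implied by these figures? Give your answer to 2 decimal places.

Implied spending multiplier k = ΔY/ΔG = 2,923.1/380 ≈ 7.6924.
Since k = 1/(1 − MPC), MPC = 1 − 1/k = 1 − ΔG/ΔY = 1 − 380/2,923.1 ≈ 0.87.

0.87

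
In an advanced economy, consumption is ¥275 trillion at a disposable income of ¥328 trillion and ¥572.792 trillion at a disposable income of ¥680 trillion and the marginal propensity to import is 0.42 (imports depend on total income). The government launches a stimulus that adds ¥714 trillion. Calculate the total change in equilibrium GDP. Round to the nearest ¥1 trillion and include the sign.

MPC = ΔC/ΔYd = (572.792 − 275)/(680 − 328) = 297.792/352 = 0.846.
Spending multiplier = 1/(1 − c + m) = 1/(1 − 0.846 + 0.42) = 1/0.574 ≈ 1.742.
ΔY = k × ΔG = (+¥714 trillion) / 0.574 ≈ +¥1,244 trillion.

+¥1,244 trillion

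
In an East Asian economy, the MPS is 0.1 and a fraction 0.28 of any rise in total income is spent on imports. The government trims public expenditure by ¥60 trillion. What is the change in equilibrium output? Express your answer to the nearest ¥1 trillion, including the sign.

MPC = 1 − MPS = 1 − 0.1 = 0.9.
Government-spending multiplier = 1/(1 − c + m) = 1/(1 − 0.9 + 0.28) = 1/0.38 ≈ 2.632.
ΔY = k × ΔG = (−¥60 trillion) / 0.38 ≈ −¥158 trillion.

−¥158 trillion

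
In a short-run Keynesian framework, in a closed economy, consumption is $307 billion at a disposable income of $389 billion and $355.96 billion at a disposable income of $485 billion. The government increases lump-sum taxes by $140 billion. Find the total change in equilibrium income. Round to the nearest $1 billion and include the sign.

−$146 billion

MPC = ΔC/ΔYd = (355.96 − 307)/(485 − 389) = 48.96/96 = 0.51.
A lump-sum tax change of +$140 billion shifts disposable income by −$140 billion; first-round consumption changes by −c × ΔT = −0.51 × (+$140 billion) = −$71.4 billion.
Expenditure multiplier = 1/(1 − MPC) = 1/(1 − 0.51) = 1/0.49 ≈ 2.041.
The tax multiplier is −c × k ≈ −1.041, so ΔY = k × (−c·ΔT) = (−$71.4 billion) / 0.49 ≈ −$146 billion.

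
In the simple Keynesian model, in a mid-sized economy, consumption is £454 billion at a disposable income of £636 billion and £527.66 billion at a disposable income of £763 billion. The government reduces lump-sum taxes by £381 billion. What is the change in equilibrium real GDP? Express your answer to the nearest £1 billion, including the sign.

+£526 billion

MPC = ΔC/ΔYd = (527.66 − 454)/(763 − 636) = 73.66/127 = 0.58.
A lump-sum tax change of −£381 billion shifts disposable income by +£381 billion; first-round consumption changes by −c × ΔT = −0.58 × (−£381 billion) = +£220.98 billion.
Expenditure multiplier = 1/(1 − MPC) = 1/(1 − 0.58) = 1/0.42 ≈ 2.381.
The tax multiplier is −c × k ≈ −1.381, so ΔY = k × (−c·ΔT) = (+£220.98 billion) / 0.42 ≈ +£526 billion.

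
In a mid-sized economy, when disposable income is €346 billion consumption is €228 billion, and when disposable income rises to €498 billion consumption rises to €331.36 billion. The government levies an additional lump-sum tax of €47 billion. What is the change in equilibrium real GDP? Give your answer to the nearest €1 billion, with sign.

MPC = ΔC/ΔYd = (331.36 − 228)/(498 − 346) = 103.36/152 = 0.68.
A lump-sum tax change of +€47 billion shifts disposable income by −€47 billion; first-round consumption changes by −c × ΔT = −0.68 × (+€47 billion) = −€31.96 billion.
Expenditure multiplier = 1/(1 − MPC) = 1/(1 − 0.68) = 1/0.32 = 3.125.
The tax multiplier is −c × k = −2.125, so ΔY = k × (−c·ΔT) = (−€31.96 billion) / 0.32 ≈ −€100 billion.

−€100 billion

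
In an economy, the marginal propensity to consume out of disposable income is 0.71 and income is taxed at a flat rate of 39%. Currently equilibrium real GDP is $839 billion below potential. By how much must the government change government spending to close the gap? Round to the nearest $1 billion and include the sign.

+$476 billion

Spending multiplier = 1/(1 − c(1−t)) = 1/(1 − 0.71×0.61) = 1/0.5669 ≈ 1.764.
Need ΔY = +$839 billion, so ΔG = ΔY/k = (+$839 billion) × 0.5669 ≈ +$476 billion.
The government should increase government spending by $476 billion.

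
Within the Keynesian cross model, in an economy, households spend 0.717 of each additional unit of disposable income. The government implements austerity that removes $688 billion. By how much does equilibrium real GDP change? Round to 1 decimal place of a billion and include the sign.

−$2,431.1 billion

Expenditure multiplier = 1/(1 − MPC) = 1/(1 − 0.717) = 1/0.283 ≈ 3.534.
ΔY = k × ΔG = (−$688 billion) / 0.283 ≈ −$2,431.1 billion.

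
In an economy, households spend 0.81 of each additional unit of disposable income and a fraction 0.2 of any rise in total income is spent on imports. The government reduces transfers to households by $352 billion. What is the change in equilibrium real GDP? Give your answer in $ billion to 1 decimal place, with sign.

−$731.1 billion

The transfer change shifts disposable income by −$352 billion, so first-round consumption changes by c·ΔTR = 0.81 × (−$352 billion) = −$285.12 billion.
Expenditure multiplier = 1/(1 − c + m) = 1/(1 − 0.81 + 0.2) = 1/0.39 ≈ 2.564.
The transfer multiplier is c × k ≈ 2.077, so ΔY = k × (c·ΔTR) = (−$285.12 billion) / 0.39 ≈ −$731.1 billion.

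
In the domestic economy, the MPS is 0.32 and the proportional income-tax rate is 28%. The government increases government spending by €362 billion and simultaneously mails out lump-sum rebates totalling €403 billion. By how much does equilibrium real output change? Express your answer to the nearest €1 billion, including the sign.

MPC = 1 − MPS = 1 − 0.32 = 0.68.
Expenditure multiplier = 1/(1 − c(1−t)) = 1/(1 − 0.68×0.72) = 1/0.5104 ≈ 1.959.
ΔG contributes k·ΔG = (+€362 billion) / 0.5104 ≈ +€709.2 billion.
ΔT of −€403 billion changes first-round spending by −c·ΔT = +€274.04 billion, contributing k·(−c·ΔT) = (+€274.04 billion) / 0.5104 ≈ +€536.9 billion.
Net ΔY = k(ΔG − c·ΔT) = (+€636.04 billion) / 0.5104 ≈ +€1,246 billion.

+€1,246 billion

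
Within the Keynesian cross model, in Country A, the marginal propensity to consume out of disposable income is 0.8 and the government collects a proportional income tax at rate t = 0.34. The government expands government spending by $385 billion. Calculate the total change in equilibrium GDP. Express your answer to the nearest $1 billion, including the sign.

Expenditure multiplier = 1/(1 − c(1−t)) = 1/(1 − 0.8×0.66) = 1/0.472 ≈ 2.119.
ΔY = k × ΔG = (+$385 billion) / 0.472 ≈ +$816 billion.

+$816 billion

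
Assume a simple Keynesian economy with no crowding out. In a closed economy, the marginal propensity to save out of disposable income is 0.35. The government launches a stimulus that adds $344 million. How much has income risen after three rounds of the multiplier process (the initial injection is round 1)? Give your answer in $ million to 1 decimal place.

$712.9 million

MPC = 1 − MPS = 1 − 0.35 = 0.65.
Round 1 adds ΔG = $344 million; each later round is MPC = 0.65 times the previous.
After 3 rounds: 344 + 223.6 + 145.34 = ΔG·(1 − c^3)/(1 − c) = 344 × (1 − 0.274625)/0.35 ≈ $712.9 million.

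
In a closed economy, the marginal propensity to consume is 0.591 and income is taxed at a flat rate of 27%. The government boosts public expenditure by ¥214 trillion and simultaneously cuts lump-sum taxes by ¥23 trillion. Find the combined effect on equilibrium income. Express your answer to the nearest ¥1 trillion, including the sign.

+¥400 trillion

Expenditure multiplier = 1/(1 − c(1−t)) = 1/(1 − 0.591×0.73) = 1/0.56857 ≈ 1.759.
ΔG contributes k·ΔG = (+¥214 trillion) / 0.56857 ≈ +¥376.4 trillion.
ΔT of −¥23 trillion changes first-round spending by −c·ΔT = +¥13.593 trillion, contributing k·(−c·ΔT) = (+¥13.593 trillion) / 0.56857 ≈ +¥23.9 trillion.
Net ΔY = k(ΔG − c·ΔT) = (+¥227.593 trillion) / 0.56857 ≈ +¥400 trillion.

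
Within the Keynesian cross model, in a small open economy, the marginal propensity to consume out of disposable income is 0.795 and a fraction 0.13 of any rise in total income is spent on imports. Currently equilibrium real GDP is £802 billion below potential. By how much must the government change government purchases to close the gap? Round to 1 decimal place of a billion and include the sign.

+£268.7 billion

Spending multiplier = 1/(1 − c + m) = 1/(1 − 0.795 + 0.13) = 1/0.335 ≈ 2.985.
Need ΔY = +£802 billion, so ΔG = ΔY/k = (+£802 billion) × 0.335 ≈ +£268.7 billion.
The government should increase government purchases by £268.7 billion.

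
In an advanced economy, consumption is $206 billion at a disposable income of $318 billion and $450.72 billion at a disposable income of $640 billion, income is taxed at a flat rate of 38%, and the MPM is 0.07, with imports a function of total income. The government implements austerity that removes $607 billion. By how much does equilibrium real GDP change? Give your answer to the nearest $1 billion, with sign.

−$1,014 billion

MPC = ΔC/ΔYd = (450.72 − 206)/(640 − 318) = 244.72/322 = 0.76.
Spending multiplier = 1/(1 − c(1−t) + m) = 1/(1 − 0.76×0.62 + 0.07) = 1/0.5988 ≈ 1.67.
ΔY = k × ΔG = (−$607 billion) / 0.5988 ≈ −$1,014 billion.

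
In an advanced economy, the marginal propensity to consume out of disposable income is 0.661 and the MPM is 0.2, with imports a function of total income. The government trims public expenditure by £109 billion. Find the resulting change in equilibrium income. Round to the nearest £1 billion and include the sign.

−£202 billion

Government-spending multiplier = 1/(1 − c + m) = 1/(1 − 0.661 + 0.2) = 1/0.539 ≈ 1.855.
ΔY = k × ΔG = (−£109 billion) / 0.539 ≈ −£202 billion.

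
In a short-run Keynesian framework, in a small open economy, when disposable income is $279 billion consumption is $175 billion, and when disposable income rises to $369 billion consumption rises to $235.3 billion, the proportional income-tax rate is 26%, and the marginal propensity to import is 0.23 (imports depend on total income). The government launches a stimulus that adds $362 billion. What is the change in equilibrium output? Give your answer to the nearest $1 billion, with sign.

MPC = ΔC/ΔYd = (235.3 − 175)/(369 − 279) = 60.3/90 = 0.67.
Expenditure multiplier = 1/(1 − c(1−t) + m) = 1/(1 − 0.67×0.74 + 0.23) = 1/0.7342 ≈ 1.362.
ΔY = k × ΔG = (+$362 billion) / 0.7342 ≈ +$493 billion.

+$493 billion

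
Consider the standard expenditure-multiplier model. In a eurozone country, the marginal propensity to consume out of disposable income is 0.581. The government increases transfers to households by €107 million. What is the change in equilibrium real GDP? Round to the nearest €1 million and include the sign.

+€148 million

The transfer change shifts disposable income by +€107 million, so first-round consumption changes by c·ΔTR = 0.581 × (+€107 million) = +€62.167 million.
Expenditure multiplier = 1/(1 − MPC) = 1/(1 − 0.581) = 1/0.419 ≈ 2.387.
The transfer multiplier is c × k ≈ 1.387, so ΔY = k × (c·ΔTR) = (+€62.167 million) / 0.419 ≈ +€148 million.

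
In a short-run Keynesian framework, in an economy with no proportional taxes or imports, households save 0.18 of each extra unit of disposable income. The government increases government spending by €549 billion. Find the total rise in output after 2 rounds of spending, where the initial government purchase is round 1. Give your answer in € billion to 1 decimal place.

€999.2 billion

MPC = 1 − MPS = 1 − 0.18 = 0.82.
Round 1 adds ΔG = €549 billion; each later round is MPC = 0.82 times the previous.
After 2 rounds: 549 + 450.18 = ΔG·(1 − c^2)/(1 − c) = 549 × (1 − 0.6724)/0.18 ≈ €999.2 billion.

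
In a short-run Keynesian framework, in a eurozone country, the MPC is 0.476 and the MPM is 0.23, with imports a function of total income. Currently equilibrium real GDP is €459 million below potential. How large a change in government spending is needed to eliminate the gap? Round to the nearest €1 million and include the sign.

+€346 million

Spending multiplier = 1/(1 − c + m) = 1/(1 − 0.476 + 0.23) = 1/0.754 ≈ 1.326.
Need ΔY = +€459 million, so ΔG = ΔY/k = (+€459 million) × 0.754 ≈ +€346 million.
The government should increase government spending by €346 million.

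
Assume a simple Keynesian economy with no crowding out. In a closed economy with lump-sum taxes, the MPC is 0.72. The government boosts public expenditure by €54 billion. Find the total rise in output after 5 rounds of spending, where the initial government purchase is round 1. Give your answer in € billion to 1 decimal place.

€155.5 billion

Round 1 adds ΔG = €54 billion; each later round is MPC = 0.72 times the previous.
After 5 rounds: 54 + 38.88 + 27.9936 + 20.155392 + 14.51188224 = ΔG·(1 − c^5)/(1 − c) = 54 × (1 − 0.1934917632)/0.28 ≈ €155.5 billion.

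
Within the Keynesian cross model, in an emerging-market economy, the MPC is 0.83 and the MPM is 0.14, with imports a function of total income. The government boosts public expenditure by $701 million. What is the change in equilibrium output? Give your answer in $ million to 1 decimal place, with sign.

+$2,261.3 million

Spending multiplier = 1/(1 − c + m) = 1/(1 − 0.83 + 0.14) = 1/0.31 ≈ 3.226.
ΔY = k × ΔG = (+$701 million) / 0.31 ≈ +$2,261.3 million.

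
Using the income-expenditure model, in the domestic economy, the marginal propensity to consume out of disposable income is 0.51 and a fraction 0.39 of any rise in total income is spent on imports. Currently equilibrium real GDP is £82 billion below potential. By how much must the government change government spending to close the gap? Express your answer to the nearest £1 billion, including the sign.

Spending multiplier = 1/(1 − c + m) = 1/(1 − 0.51 + 0.39) = 1/0.88 ≈ 1.136.
Need ΔY = +£82 billion, so ΔG = ΔY/k = (+£82 billion) × 0.88 ≈ +£72 billion.
The government should increase government spending by £72 billion.

+£72 billion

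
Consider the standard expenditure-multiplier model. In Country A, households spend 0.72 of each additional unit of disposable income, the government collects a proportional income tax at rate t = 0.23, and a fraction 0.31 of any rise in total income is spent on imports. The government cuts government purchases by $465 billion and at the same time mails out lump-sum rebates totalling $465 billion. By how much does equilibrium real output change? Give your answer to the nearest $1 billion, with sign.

−$172 billion

Expenditure multiplier = 1/(1 − c(1−t) + m) = 1/(1 − 0.72×0.77 + 0.31) = 1/0.7556 ≈ 1.323.
ΔG contributes k·ΔG = (−$465 billion) / 0.7556 ≈ −$615.4 billion.
ΔT of −$465 billion changes first-round spending by −c·ΔT = +$334.8 billion, contributing k·(−c·ΔT) = (+$334.8 billion) / 0.7556 ≈ +$443.1 billion.
Net ΔY = k(ΔG − c·ΔT) = (−$130.2 billion) / 0.7556 ≈ −$172 billion.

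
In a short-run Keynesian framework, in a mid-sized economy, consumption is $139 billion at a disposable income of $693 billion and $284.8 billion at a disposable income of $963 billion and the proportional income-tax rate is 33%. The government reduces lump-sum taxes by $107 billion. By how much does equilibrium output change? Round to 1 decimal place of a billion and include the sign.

MPC = ΔC/ΔYd = (284.8 − 139)/(963 − 693) = 145.8/270 = 0.54.
A lump-sum tax change of −$107 billion shifts disposable income by +$107 billion; first-round consumption changes by −c × ΔT = −0.54 × (−$107 billion) = +$57.78 billion.
Expenditure multiplier = 1/(1 − c(1−t)) = 1/(1 − 0.54×0.67) = 1/0.6382 ≈ 1.567.
The tax multiplier is −c × k ≈ −0.846, so ΔY = k × (−c·ΔT) = (+$57.78 billion) / 0.6382 ≈ +$90.5 billion.

+$90.5 billion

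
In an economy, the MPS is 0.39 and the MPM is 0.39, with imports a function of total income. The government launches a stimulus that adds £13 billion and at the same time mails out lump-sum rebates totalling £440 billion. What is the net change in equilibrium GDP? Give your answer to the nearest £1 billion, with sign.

+£361 billion

MPC = 1 − MPS = 1 − 0.39 = 0.61.
Expenditure multiplier = 1/(1 − c + m) = 1/(1 − 0.61 + 0.39) = 1/0.78 ≈ 1.282.
ΔG contributes k·ΔG = (+£13 billion) / 0.78 ≈ +£16.7 billion.
ΔT of −£440 billion changes first-round spending by −c·ΔT = +£268.4 billion, contributing k·(−c·ΔT) = (+£268.4 billion) / 0.78 ≈ +£344.1 billion.
Net ΔY = k(ΔG − c·ΔT) = (+£281.4 billion) / 0.78 ≈ +£361 billion.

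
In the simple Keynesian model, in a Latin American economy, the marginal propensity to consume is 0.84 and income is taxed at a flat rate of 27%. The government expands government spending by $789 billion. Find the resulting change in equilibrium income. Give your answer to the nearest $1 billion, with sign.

Expenditure multiplier = 1/(1 − c(1−t)) = 1/(1 − 0.84×0.73) = 1/0.3868 ≈ 2.585.
ΔY = k × ΔG = (+$789 billion) / 0.3868 ≈ +$2,040 billion.

+$2,040 billion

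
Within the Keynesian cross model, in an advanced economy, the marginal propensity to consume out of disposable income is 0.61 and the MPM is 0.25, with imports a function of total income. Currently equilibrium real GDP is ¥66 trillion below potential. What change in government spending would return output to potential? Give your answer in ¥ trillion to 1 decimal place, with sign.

+¥42.2 trillion

Spending multiplier = 1/(1 − c + m) = 1/(1 − 0.61 + 0.25) = 1/0.64 ≈ 1.563.
Need ΔY = +¥66 trillion, so ΔG = ΔY/k = (+¥66 trillion) × 0.64 ≈ +¥42.2 trillion.
The government should increase government spending by ¥42.2 trillion.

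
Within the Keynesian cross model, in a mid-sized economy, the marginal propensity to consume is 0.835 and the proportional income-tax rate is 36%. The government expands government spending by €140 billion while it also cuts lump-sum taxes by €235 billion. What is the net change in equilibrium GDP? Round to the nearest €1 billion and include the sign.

Expenditure multiplier = 1/(1 − c(1−t)) = 1/(1 − 0.835×0.64) = 1/0.4656 ≈ 2.148.
ΔG contributes k·ΔG = (+€140 billion) / 0.4656 ≈ +€300.7 billion.
ΔT of −€235 billion changes first-round spending by −c·ΔT = +€196.225 billion, contributing k·(−c·ΔT) = (+€196.225 billion) / 0.4656 ≈ +€421.4 billion.
Net ΔY = k(ΔG − c·ΔT) = (+€336.225 billion) / 0.4656 ≈ +€722 billion.

+€722 billion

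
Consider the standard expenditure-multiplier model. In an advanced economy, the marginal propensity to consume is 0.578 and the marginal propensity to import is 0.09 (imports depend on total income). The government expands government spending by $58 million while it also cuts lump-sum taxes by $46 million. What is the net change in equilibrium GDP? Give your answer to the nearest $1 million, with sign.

Expenditure multiplier = 1/(1 − c + m) = 1/(1 − 0.578 + 0.09) = 1/0.512 ≈ 1.953.
ΔG contributes k·ΔG = (+$58 million) / 0.512 ≈ +$113.3 million.
ΔT of −$46 million changes first-round spending by −c·ΔT = +$26.588 million, contributing k·(−c·ΔT) = (+$26.588 million) / 0.512 ≈ +$51.9 million.
Net ΔY = k(ΔG − c·ΔT) = (+$84.588 million) / 0.512 ≈ +$165 million.

+$165 million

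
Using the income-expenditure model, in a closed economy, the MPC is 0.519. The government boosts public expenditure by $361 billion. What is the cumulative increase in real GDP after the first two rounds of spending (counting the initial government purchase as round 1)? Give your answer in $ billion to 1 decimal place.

Round 1 adds ΔG = $361 billion; each later round is MPC = 0.519 times the previous.
After 2 rounds: 361 + 187.359 = ΔG·(1 − c^2)/(1 − c) = 361 × (1 − 0.269361)/0.481 ≈ $548.4 billion.

$548.4 billion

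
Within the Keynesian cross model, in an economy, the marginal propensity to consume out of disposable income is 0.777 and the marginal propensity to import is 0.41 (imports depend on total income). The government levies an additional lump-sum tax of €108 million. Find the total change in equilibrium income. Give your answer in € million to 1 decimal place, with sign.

A lump-sum tax change of +€108 million shifts disposable income by −€108 million; first-round consumption changes by −c × ΔT = −0.777 × (+€108 million) = −€83.916 million.
Expenditure multiplier = 1/(1 − c + m) = 1/(1 − 0.777 + 0.41) = 1/0.633 ≈ 1.58.
The tax multiplier is −c × k ≈ −1.227, so ΔY = k × (−c·ΔT) = (−€83.916 million) / 0.633 ≈ −€132.6 million.

−€132.6 million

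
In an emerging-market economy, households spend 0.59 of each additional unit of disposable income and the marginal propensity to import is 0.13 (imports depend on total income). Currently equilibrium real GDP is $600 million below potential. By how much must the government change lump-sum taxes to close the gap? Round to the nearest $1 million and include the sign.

Spending multiplier = 1/(1 − c + m) = 1/(1 − 0.59 + 0.13) = 1/0.54 ≈ 1.852.
Tax multiplier = −c·k = −0.59/0.54 ≈ −1.093. Need ΔY = +$600 million, so ΔT = ΔY/(−c·k) = −(+$600 million) × 0.54 / 0.59 ≈ −$549 million.
The government should cut lump-sum taxes by $549 million.

−$549 million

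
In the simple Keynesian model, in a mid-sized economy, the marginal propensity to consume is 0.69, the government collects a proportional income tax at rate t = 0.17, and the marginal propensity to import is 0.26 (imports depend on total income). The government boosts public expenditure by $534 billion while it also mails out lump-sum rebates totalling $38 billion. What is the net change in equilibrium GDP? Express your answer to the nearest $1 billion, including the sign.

+$815 billion

Expenditure multiplier = 1/(1 − c(1−t) + m) = 1/(1 − 0.69×0.83 + 0.26) = 1/0.6873 ≈ 1.455.
ΔG contributes k·ΔG = (+$534 billion) / 0.6873 ≈ +$777 billion.
ΔT of −$38 billion changes first-round spending by −c·ΔT = +$26.22 billion, contributing k·(−c·ΔT) = (+$26.22 billion) / 0.6873 ≈ +$38.1 billion.
Net ΔY = k(ΔG − c·ΔT) = (+$560.22 billion) / 0.6873 ≈ +$815 billion.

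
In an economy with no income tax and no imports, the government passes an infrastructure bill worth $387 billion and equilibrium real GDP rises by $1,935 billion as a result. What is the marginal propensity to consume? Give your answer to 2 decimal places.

Implied spending multiplier k = ΔY/ΔG = 1,935/387 = 5.
Since k = 1/(1 − MPC), MPC = 1 − 1/k = 1 − ΔG/ΔY = 1 − 387/1,935 = 0.80.

0.80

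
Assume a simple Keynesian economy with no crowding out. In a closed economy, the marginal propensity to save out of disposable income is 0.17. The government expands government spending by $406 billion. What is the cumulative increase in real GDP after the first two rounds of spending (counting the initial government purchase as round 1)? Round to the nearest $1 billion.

MPC = 1 − MPS = 1 − 0.17 = 0.83.
Round 1 adds ΔG = $406 billion; each later round is MPC = 0.83 times the previous.
After 2 rounds: 406 + 336.98 = ΔG·(1 − c^2)/(1 − c) = 406 × (1 − 0.6889)/0.17 ≈ $743 billion.

$743 billion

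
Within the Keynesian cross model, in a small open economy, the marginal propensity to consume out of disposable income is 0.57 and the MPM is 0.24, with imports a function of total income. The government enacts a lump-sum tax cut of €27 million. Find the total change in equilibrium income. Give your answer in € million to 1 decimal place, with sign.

A lump-sum tax change of −€27 million shifts disposable income by +€27 million; first-round consumption changes by −c × ΔT = −0.57 × (−€27 million) = +€15.39 million.
Expenditure multiplier = 1/(1 − c + m) = 1/(1 − 0.57 + 0.24) = 1/0.67 ≈ 1.493.
The tax multiplier is −c × k ≈ −0.851, so ΔY = k × (−c·ΔT) = (+€15.39 million) / 0.67 ≈ +€23 million.

+€23.0 million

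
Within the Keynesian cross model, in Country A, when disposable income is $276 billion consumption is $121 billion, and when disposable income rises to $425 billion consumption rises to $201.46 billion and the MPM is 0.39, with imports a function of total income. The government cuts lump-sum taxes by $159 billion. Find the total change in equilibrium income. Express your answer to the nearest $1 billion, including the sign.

MPC = ΔC/ΔYd = (201.46 − 121)/(425 − 276) = 80.46/149 = 0.54.
A lump-sum tax change of −$159 billion shifts disposable income by +$159 billion; first-round consumption changes by −c × ΔT = −0.54 × (−$159 billion) = +$85.86 billion.
Expenditure multiplier = 1/(1 − c + m) = 1/(1 − 0.54 + 0.39) = 1/0.85 ≈ 1.176.
The tax multiplier is −c × k ≈ −0.635, so ΔY = k × (−c·ΔT) = (+$85.86 billion) / 0.85 ≈ +$101 billion.

+$101 billion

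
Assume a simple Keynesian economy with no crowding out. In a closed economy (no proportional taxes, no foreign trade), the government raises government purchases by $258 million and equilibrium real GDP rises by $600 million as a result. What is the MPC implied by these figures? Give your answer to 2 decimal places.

Implied spending multiplier k = ΔY/ΔG = 600/258 ≈ 2.3256.
Since k = 1/(1 − MPC), MPC = 1 − 1/k = 1 − ΔG/ΔY = 1 − 258/600 = 0.57.

0.57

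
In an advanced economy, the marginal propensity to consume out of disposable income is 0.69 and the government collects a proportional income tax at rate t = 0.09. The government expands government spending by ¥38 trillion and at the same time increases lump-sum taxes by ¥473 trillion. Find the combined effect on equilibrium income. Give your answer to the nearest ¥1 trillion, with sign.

−¥775 trillion

Expenditure multiplier = 1/(1 − c(1−t)) = 1/(1 − 0.69×0.91) = 1/0.3721 ≈ 2.687.
ΔG contributes k·ΔG = (+¥38 trillion) / 0.3721 ≈ +¥102.1 trillion.
ΔT of +¥473 trillion changes first-round spending by −c·ΔT = −¥326.37 trillion, contributing k·(−c·ΔT) = (−¥326.37 trillion) / 0.3721 ≈ −¥877.1 trillion.
Net ΔY = k(ΔG − c·ΔT) = (−¥288.37 trillion) / 0.3721 ≈ −¥775 trillion.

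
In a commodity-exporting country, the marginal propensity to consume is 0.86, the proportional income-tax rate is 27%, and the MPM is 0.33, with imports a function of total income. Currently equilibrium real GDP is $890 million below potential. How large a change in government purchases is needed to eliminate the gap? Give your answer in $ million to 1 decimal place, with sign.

Spending multiplier = 1/(1 − c(1−t) + m) = 1/(1 − 0.86×0.73 + 0.33) = 1/0.7022 ≈ 1.424.
Need ΔY = +$890 million, so ΔG = ΔY/k = (+$890 million) × 0.7022 ≈ +$625 million.
The government should increase government purchases by $625 million.

+$625.0 million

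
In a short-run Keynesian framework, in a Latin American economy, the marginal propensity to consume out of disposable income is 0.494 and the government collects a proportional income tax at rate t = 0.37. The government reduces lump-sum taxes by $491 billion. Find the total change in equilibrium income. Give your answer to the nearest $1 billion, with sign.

+$352 billion

A lump-sum tax change of −$491 billion shifts disposable income by +$491 billion; first-round consumption changes by −c × ΔT = −0.494 × (−$491 billion) = +$242.554 billion.
Expenditure multiplier = 1/(1 − c(1−t)) = 1/(1 − 0.494×0.63) = 1/0.68878 ≈ 1.452.
The tax multiplier is −c × k ≈ −0.717, so ΔY = k × (−c·ΔT) = (+$242.554 billion) / 0.68878 ≈ +$352 billion.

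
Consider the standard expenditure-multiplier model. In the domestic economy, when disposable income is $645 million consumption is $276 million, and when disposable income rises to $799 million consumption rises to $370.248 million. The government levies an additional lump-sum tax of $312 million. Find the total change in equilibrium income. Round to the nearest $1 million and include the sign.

−$492 million

MPC = ΔC/ΔYd = (370.248 − 276)/(799 − 645) = 94.248/154 = 0.612.
A lump-sum tax change of +$312 million shifts disposable income by −$312 million; first-round consumption changes by −c × ΔT = −0.612 × (+$312 million) = −$190.944 million.
Expenditure multiplier = 1/(1 − MPC) = 1/(1 − 0.612) = 1/0.388 ≈ 2.577.
The tax multiplier is −c × k ≈ −1.577, so ΔY = k × (−c·ΔT) = (−$190.944 million) / 0.388 ≈ −$492 million.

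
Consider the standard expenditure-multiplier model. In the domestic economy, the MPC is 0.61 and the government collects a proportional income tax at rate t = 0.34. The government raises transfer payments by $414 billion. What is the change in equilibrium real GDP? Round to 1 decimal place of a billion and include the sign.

+$422.7 billion

The transfer change shifts disposable income by +$414 billion, so first-round consumption changes by c·ΔTR = 0.61 × (+$414 billion) = +$252.54 billion.
Expenditure multiplier = 1/(1 − c(1−t)) = 1/(1 − 0.61×0.66) = 1/0.5974 ≈ 1.674.
The transfer multiplier is c × k ≈ 1.021, so ΔY = k × (c·ΔTR) = (+$252.54 billion) / 0.5974 ≈ +$422.7 billion.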